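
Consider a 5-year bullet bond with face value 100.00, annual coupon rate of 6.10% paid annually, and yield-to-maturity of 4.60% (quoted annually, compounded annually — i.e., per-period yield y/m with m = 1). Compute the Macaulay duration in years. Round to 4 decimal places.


Answer: Macaulay duration = 4.4763 years

Derivation:
Coupon per period c = face * coupon_rate / m = 6.100000
Periods per year m = 1; per-period yield y/m = 0.046000
Number of cashflows N = 5
Cashflows (t years, CF_t, discount factor 1/(1+y/m)^(m*t), PV):
  t = 1.0000: CF_t = 6.100000, DF = 0.956023, PV = 5.831740
  t = 2.0000: CF_t = 6.100000, DF = 0.913980, PV = 5.575277
  t = 3.0000: CF_t = 6.100000, DF = 0.873786, PV = 5.330093
  t = 4.0000: CF_t = 6.100000, DF = 0.835359, PV = 5.095691
  t = 5.0000: CF_t = 106.100000, DF = 0.798623, PV = 84.733854
Price P = sum_t PV_t = 106.566655
Macaulay numerator sum_t t * PV_t:
  t * PV_t at t = 1.0000: 5.831740
  t * PV_t at t = 2.0000: 11.150554
  t * PV_t at t = 3.0000: 15.990279
  t * PV_t at t = 4.0000: 20.382765
  t * PV_t at t = 5.0000: 423.669271
Macaulay duration D = (sum_t t * PV_t) / P = 477.024609 / 106.566655 = 4.476303


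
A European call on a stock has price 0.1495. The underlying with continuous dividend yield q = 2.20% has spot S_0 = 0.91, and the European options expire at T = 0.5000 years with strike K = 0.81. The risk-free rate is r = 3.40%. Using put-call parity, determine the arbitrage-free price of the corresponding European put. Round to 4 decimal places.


Put-call parity: C - P = S_0 * exp(-qT) - K * exp(-rT).
S_0 * exp(-qT) = 0.9100 * 0.98906028 = 0.90004485
K * exp(-rT) = 0.8100 * 0.98314368 = 0.79634638
P = C - S*exp(-qT) + K*exp(-rT)
P = 0.1495 - 0.90004485 + 0.79634638 = 0.0458

Answer: Put price = 0.0458


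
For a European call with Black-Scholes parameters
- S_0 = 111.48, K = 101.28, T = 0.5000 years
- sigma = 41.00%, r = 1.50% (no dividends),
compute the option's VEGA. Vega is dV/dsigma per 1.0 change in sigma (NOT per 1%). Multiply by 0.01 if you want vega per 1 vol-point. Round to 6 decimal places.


d1 = 0.5018086552; d2 = 0.2118948749
phi(d1) = 0.3517465130; exp(-qT) = 1.0000000000; exp(-rT) = 0.9925280548
Vega = S * exp(-qT) * phi(d1) * sqrt(T) = 111.4800 * 1.0000000000 * 0.3517465130 * 0.7071067812 = 27.727567

Answer: Vega = 27.727567


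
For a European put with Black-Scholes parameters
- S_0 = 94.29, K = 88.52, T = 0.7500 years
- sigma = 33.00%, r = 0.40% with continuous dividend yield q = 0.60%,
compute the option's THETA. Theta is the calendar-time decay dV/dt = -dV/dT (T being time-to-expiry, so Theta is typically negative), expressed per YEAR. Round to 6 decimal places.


Answer: Theta = -6.726836

Derivation:
d1 = 0.3586014348; d2 = 0.0728130516
phi(d1) = 0.3740985447; exp(-qT) = 0.9955101098; exp(-rT) = 0.9970044955
Theta = -S*exp(-qT)*phi(d1)*sigma/(2*sqrt(T)) + r*K*exp(-rT)*N(-d2) - q*S*exp(-qT)*N(-d1)
N(-d1) = 0.3599466366; N(-d2) = 0.4709774424; sqrt(T) = 0.8660254038
Term 1 = -94.2900 * 0.9955101098 * 0.3740985447 * 0.3300 / (2 * 0.8660254038) = -6.6903777860
Term 2 = 0.0040 * 88.5200 * 0.9970044955 * 0.4709774424 = 0.1662641514
Term 3 = -0.0060 * 94.2900 * 0.9955101098 * 0.3599466366 = -0.2027219060
Theta = -6.6903777860 + (0.1662641514) + (-0.2027219060) = -6.726836


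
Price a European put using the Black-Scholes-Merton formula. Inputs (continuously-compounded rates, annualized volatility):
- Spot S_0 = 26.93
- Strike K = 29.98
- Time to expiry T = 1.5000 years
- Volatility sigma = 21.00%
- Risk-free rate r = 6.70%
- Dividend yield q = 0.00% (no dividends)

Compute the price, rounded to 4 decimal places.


Answer: Price = 2.8577

Derivation:
d1 = (ln(S/K) + (r - q + 0.5*sigma^2) * T) / (sigma * sqrt(T)) = 0.10219977
d2 = d1 - sigma * sqrt(T) = -0.15499666
exp(-rT) = 0.90438511; exp(-qT) = 1.00000000
P = K * exp(-rT) * N(-d2) - S_0 * exp(-qT) * N(-d1)
N(-d1) = 0.45929906; N(-d2) = 0.56158802
P = 29.9800 * 0.90438511 * 0.56158802 - 26.9300 * 1.00000000 * 0.45929906 = 2.8577


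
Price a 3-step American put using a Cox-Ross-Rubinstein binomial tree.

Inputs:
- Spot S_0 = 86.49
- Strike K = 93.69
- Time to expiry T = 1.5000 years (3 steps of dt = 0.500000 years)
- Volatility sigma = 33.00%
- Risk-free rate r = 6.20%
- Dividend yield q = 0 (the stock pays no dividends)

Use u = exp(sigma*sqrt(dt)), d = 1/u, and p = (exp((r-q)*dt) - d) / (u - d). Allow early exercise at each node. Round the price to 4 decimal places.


Answer: Price = V(0,0) = 14.8199

Derivation:
dt = T/N = 0.500000
u = exp(sigma*sqrt(dt)) = 1.262817; d = 1/u = 0.791880
p = (exp((r-q)*dt) - d) / (u - d) = 0.508784
Discount per step: exp(-r*dt) = 0.969476
Stock lattice S(k, i) with i counting down-moves:
  k=0: S(0,0) = 86.4900
  k=1: S(1,0) = 109.2211; S(1,1) = 68.4897
  k=2: S(2,0) = 137.9263; S(2,1) = 86.4900; S(2,2) = 54.2356
  k=3: S(3,0) = 174.1757; S(3,1) = 109.2211; S(3,2) = 68.4897; S(3,3) = 42.9481
Terminal payoffs V(N, i) = max(K - S_T, 0):
  V(3,0) = 0.000000; V(3,1) = 0.000000; V(3,2) = 25.200287; V(3,3) = 50.741871
Backward induction: V(k, i) = exp(-r*dt) * [p * V(k+1, i) + (1-p) * V(k+1, i+1)]; then take max(V_cont, immediate exercise) for American.
  V(2,0) = exp(-r*dt) * [p*0.000000 + (1-p)*0.000000] = 0.000000; exercise = 0.000000; V(2,0) = max -> 0.000000
  V(2,1) = exp(-r*dt) * [p*0.000000 + (1-p)*25.200287] = 12.000927; exercise = 7.200000; V(2,1) = max -> 12.000927
  V(2,2) = exp(-r*dt) * [p*25.200287 + (1-p)*50.741871] = 36.594523; exercise = 39.454356; V(2,2) = max -> 39.454356
  V(1,0) = exp(-r*dt) * [p*0.000000 + (1-p)*12.000927] = 5.715104; exercise = 0.000000; V(1,0) = max -> 5.715104
  V(1,1) = exp(-r*dt) * [p*12.000927 + (1-p)*39.454356] = 24.708528; exercise = 25.200287; V(1,1) = max -> 25.200287
  V(0,0) = exp(-r*dt) * [p*5.715104 + (1-p)*25.200287] = 14.819923; exercise = 7.200000; V(0,0) = max -> 14.819923


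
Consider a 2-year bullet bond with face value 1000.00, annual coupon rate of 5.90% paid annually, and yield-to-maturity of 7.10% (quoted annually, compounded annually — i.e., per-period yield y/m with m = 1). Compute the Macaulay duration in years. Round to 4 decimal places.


Answer: Macaulay duration = 1.9437 years

Derivation:
Coupon per period c = face * coupon_rate / m = 59.000000
Periods per year m = 1; per-period yield y/m = 0.071000
Number of cashflows N = 2
Cashflows (t years, CF_t, discount factor 1/(1+y/m)^(m*t), PV):
  t = 1.0000: CF_t = 59.000000, DF = 0.933707, PV = 55.088702
  t = 2.0000: CF_t = 1059.000000, DF = 0.871808, PV = 923.245115
Price P = sum_t PV_t = 978.333817
Macaulay numerator sum_t t * PV_t:
  t * PV_t at t = 1.0000: 55.088702
  t * PV_t at t = 2.0000: 1846.490230
Macaulay duration D = (sum_t t * PV_t) / P = 1901.578932 / 978.333817 = 1.943691


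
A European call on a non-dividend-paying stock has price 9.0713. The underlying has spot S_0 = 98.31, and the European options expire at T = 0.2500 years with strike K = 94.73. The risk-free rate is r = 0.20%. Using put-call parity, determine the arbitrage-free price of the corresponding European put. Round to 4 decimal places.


Answer: Put price = 5.4439

Derivation:
Put-call parity: C - P = S_0 * exp(-qT) - K * exp(-rT).
S_0 * exp(-qT) = 98.3100 * 1.00000000 = 98.31000000
K * exp(-rT) = 94.7300 * 0.99950012 = 94.68264684
P = C - S*exp(-qT) + K*exp(-rT)
P = 9.0713 - 98.31000000 + 94.68264684 = 5.4439


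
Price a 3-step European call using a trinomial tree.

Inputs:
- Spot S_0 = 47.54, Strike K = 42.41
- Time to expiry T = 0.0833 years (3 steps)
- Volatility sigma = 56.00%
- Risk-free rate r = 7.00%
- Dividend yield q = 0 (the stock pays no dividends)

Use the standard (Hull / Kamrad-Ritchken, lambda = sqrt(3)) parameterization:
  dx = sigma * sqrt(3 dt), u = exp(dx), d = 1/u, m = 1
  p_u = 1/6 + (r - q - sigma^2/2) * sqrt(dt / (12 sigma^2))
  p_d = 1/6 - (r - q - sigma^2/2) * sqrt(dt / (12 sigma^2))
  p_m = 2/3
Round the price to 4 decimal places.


dt = T/N = 0.027767; dx = sigma*sqrt(3*dt) = 0.161626
u = exp(dx) = 1.175420; d = 1/u = 0.850760
p_u = 0.159211, p_m = 0.666667, p_d = 0.174123
Discount per step: exp(-r*dt) = 0.998058
Stock lattice S(k, j) with j the centered position index:
  k=0: S(0,+0) = 47.5400
  k=1: S(1,-1) = 40.4451; S(1,+0) = 47.5400; S(1,+1) = 55.8795
  k=2: S(2,-2) = 34.4091; S(2,-1) = 40.4451; S(2,+0) = 47.5400; S(2,+1) = 55.8795; S(2,+2) = 65.6819
  k=3: S(3,-3) = 29.2738; S(3,-2) = 34.4091; S(3,-1) = 40.4451; S(3,+0) = 47.5400; S(3,+1) = 55.8795; S(3,+2) = 65.6819; S(3,+3) = 77.2038
Terminal payoffs V(N, j) = max(S_T - K, 0):
  V(3,-3) = 0.000000; V(3,-2) = 0.000000; V(3,-1) = 0.000000; V(3,+0) = 5.130000; V(3,+1) = 13.469479; V(3,+2) = 23.271870; V(3,+3) = 34.793800
Backward induction: V(k, j) = exp(-r*dt) * [p_u * V(k+1, j+1) + p_m * V(k+1, j) + p_d * V(k+1, j-1)]
  V(2,-2) = exp(-r*dt) * [p_u*0.000000 + p_m*0.000000 + p_d*0.000000] = 0.000000
  V(2,-1) = exp(-r*dt) * [p_u*5.130000 + p_m*0.000000 + p_d*0.000000] = 0.815165
  V(2,+0) = exp(-r*dt) * [p_u*13.469479 + p_m*5.130000 + p_d*0.000000] = 5.553680
  V(2,+1) = exp(-r*dt) * [p_u*23.271870 + p_m*13.469479 + p_d*5.130000] = 13.551667
  V(2,+2) = exp(-r*dt) * [p_u*34.793800 + p_m*23.271870 + p_d*13.469479] = 23.354030
  V(1,-1) = exp(-r*dt) * [p_u*5.553680 + p_m*0.815165 + p_d*0.000000] = 1.424877
  V(1,+0) = exp(-r*dt) * [p_u*13.551667 + p_m*5.553680 + p_d*0.815165] = 5.990308
  V(1,+1) = exp(-r*dt) * [p_u*23.354030 + p_m*13.551667 + p_d*5.553680] = 13.693037
  V(0,+0) = exp(-r*dt) * [p_u*13.693037 + p_m*5.990308 + p_d*1.424877] = 6.409251

Answer: Price = V(0,0) = 6.4093


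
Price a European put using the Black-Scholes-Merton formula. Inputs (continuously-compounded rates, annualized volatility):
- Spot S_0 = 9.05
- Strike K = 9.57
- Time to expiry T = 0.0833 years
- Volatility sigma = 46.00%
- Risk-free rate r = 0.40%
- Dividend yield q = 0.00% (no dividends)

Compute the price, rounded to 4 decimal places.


Answer: Price = 0.7935

Derivation:
d1 = (ln(S/K) + (r - q + 0.5*sigma^2) * T) / (sigma * sqrt(T)) = -0.35191850
d2 = d1 - sigma * sqrt(T) = -0.48468250
exp(-rT) = 0.99966686; exp(-qT) = 1.00000000
P = K * exp(-rT) * N(-d2) - S_0 * exp(-qT) * N(-d1)
N(-d1) = 0.63755031; N(-d2) = 0.68604921
P = 9.5700 * 0.99966686 * 0.68604921 - 9.0500 * 1.00000000 * 0.63755031 = 0.7935


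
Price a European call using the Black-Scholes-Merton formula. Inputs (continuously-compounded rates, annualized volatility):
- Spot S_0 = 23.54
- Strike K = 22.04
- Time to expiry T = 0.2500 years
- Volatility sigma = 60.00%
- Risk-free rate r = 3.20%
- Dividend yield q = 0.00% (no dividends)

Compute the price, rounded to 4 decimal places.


d1 = (ln(S/K) + (r - q + 0.5*sigma^2) * T) / (sigma * sqrt(T)) = 0.39614039
d2 = d1 - sigma * sqrt(T) = 0.09614039
exp(-rT) = 0.99203191; exp(-qT) = 1.00000000
C = S_0 * exp(-qT) * N(d1) - K * exp(-rT) * N(d2)
N(d1) = 0.65399927; N(d2) = 0.53829546
C = 23.5400 * 1.00000000 * 0.65399927 - 22.0400 * 0.99203191 * 0.53829546 = 3.6256

Answer: Price = 3.6256


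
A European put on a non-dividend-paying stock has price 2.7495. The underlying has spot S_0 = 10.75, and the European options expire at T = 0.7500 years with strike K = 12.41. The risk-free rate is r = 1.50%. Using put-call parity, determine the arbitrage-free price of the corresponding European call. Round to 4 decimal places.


Put-call parity: C - P = S_0 * exp(-qT) - K * exp(-rT).
S_0 * exp(-qT) = 10.7500 * 1.00000000 = 10.75000000
K * exp(-rT) = 12.4100 * 0.98881304 = 12.27116988
C = P + S*exp(-qT) - K*exp(-rT)
C = 2.7495 + 10.75000000 - 12.27116988 = 1.2283

Answer: Call price = 1.2283


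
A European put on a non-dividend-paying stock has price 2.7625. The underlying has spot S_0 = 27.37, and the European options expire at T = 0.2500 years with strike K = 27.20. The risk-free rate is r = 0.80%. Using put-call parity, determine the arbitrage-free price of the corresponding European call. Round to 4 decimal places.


Answer: Call price = 2.9868

Derivation:
Put-call parity: C - P = S_0 * exp(-qT) - K * exp(-rT).
S_0 * exp(-qT) = 27.3700 * 1.00000000 = 27.37000000
K * exp(-rT) = 27.2000 * 0.99800200 = 27.14565436
C = P + S*exp(-qT) - K*exp(-rT)
C = 2.7625 + 27.37000000 - 27.14565436 = 2.9868


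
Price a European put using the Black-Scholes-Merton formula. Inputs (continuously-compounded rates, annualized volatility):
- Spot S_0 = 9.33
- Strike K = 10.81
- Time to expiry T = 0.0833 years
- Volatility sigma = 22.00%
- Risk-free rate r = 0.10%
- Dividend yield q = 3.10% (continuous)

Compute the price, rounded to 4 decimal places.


d1 = (ln(S/K) + (r - q + 0.5*sigma^2) * T) / (sigma * sqrt(T)) = -2.32644828
d2 = d1 - sigma * sqrt(T) = -2.38994411
exp(-rT) = 0.99991670; exp(-qT) = 0.99742103
P = K * exp(-rT) * N(-d2) - S_0 * exp(-qT) * N(-d1)
N(-d1) = 0.99000268; N(-d2) = 0.99157453
P = 10.8100 * 0.99991670 * 0.99157453 - 9.3300 * 0.99742103 * 0.99000268 = 1.5051

Answer: Price = 1.5051


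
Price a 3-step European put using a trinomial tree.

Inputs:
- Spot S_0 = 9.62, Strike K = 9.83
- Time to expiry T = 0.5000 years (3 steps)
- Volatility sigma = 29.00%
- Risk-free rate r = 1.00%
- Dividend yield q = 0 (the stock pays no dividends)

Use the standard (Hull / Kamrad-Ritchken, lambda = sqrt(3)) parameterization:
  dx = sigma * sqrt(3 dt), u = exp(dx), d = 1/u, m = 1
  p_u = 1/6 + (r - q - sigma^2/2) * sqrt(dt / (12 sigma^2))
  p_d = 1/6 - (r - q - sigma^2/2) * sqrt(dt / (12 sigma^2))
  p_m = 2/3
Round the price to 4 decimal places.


Answer: Price = V(0,0) = 0.8379

Derivation:
dt = T/N = 0.166667; dx = sigma*sqrt(3*dt) = 0.205061
u = exp(dx) = 1.227600; d = 1/u = 0.814598
p_u = 0.153642, p_m = 0.666667, p_d = 0.179691
Discount per step: exp(-r*dt) = 0.998335
Stock lattice S(k, j) with j the centered position index:
  k=0: S(0,+0) = 9.6200
  k=1: S(1,-1) = 7.8364; S(1,+0) = 9.6200; S(1,+1) = 11.8095
  k=2: S(2,-2) = 6.3835; S(2,-1) = 7.8364; S(2,+0) = 9.6200; S(2,+1) = 11.8095; S(2,+2) = 14.4974
  k=3: S(3,-3) = 5.2000; S(3,-2) = 6.3835; S(3,-1) = 7.8364; S(3,+0) = 9.6200; S(3,+1) = 11.8095; S(3,+2) = 14.4974; S(3,+3) = 17.7970
Terminal payoffs V(N, j) = max(K - S_T, 0):
  V(3,-3) = 4.629986; V(3,-2) = 3.446463; V(3,-1) = 1.993571; V(3,+0) = 0.210000; V(3,+1) = 0.000000; V(3,+2) = 0.000000; V(3,+3) = 0.000000
Backward induction: V(k, j) = exp(-r*dt) * [p_u * V(k+1, j+1) + p_m * V(k+1, j) + p_d * V(k+1, j-1)]
  V(2,-2) = exp(-r*dt) * [p_u*1.993571 + p_m*3.446463 + p_d*4.629986] = 3.430185
  V(2,-1) = exp(-r*dt) * [p_u*0.210000 + p_m*1.993571 + p_d*3.446463] = 1.977313
  V(2,+0) = exp(-r*dt) * [p_u*0.000000 + p_m*0.210000 + p_d*1.993571] = 0.497398
  V(2,+1) = exp(-r*dt) * [p_u*0.000000 + p_m*0.000000 + p_d*0.210000] = 0.037672
  V(2,+2) = exp(-r*dt) * [p_u*0.000000 + p_m*0.000000 + p_d*0.000000] = 0.000000
  V(1,-1) = exp(-r*dt) * [p_u*0.497398 + p_m*1.977313 + p_d*3.430185] = 2.007655
  V(1,+0) = exp(-r*dt) * [p_u*0.037672 + p_m*0.497398 + p_d*1.977313] = 0.691539
  V(1,+1) = exp(-r*dt) * [p_u*0.000000 + p_m*0.037672 + p_d*0.497398] = 0.114302
  V(0,+0) = exp(-r*dt) * [p_u*0.114302 + p_m*0.691539 + p_d*2.007655] = 0.837948


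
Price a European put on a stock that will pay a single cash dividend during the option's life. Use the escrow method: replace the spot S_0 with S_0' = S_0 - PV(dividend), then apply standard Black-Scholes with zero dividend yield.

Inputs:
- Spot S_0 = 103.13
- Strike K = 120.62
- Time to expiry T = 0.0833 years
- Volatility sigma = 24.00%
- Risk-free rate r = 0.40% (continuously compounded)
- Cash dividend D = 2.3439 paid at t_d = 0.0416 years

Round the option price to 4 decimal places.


Answer: Price = 19.8049

Derivation:
PV(D) = D * exp(-r * t_d) = 2.3439 * 0.99983361 = 2.34351001
S_0' = S_0 - PV(D) = 103.1300 - 2.34351001 = 100.78648999
d1 = (ln(S_0'/K) + (r + sigma^2/2)*T) / (sigma*sqrt(T)) = -2.55396581
d2 = d1 - sigma*sqrt(T) = -2.62323398
exp(-rT) = 0.99966686
N(-d1) = 0.99467481; N(-d2) = 0.99564503
P = K * exp(-rT) * N(-d2) - S_0' * N(-d1) = 120.6200 * 0.99966686 * 0.99564503 - 100.78648999 * 0.99467481 = 19.8049


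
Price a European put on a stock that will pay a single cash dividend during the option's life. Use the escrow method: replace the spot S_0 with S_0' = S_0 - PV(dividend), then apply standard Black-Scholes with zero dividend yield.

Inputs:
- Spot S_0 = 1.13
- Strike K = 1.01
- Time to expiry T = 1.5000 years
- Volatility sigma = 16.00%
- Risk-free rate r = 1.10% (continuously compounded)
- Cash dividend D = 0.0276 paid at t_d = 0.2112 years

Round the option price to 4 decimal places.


PV(D) = D * exp(-r * t_d) = 0.0276 * 0.99767950 = 0.02753595
S_0' = S_0 - PV(D) = 1.1300 - 0.02753595 = 1.10246405
d1 = (ln(S_0'/K) + (r + sigma^2/2)*T) / (sigma*sqrt(T)) = 0.62919934
d2 = d1 - sigma*sqrt(T) = 0.43324016
exp(-rT) = 0.98363538
N(-d1) = 0.26460928; N(-d2) = 0.33242015
P = K * exp(-rT) * N(-d2) - S_0' * N(-d1) = 1.0100 * 0.98363538 * 0.33242015 - 1.10246405 * 0.26460928 = 0.0385

Answer: Price = 0.0385


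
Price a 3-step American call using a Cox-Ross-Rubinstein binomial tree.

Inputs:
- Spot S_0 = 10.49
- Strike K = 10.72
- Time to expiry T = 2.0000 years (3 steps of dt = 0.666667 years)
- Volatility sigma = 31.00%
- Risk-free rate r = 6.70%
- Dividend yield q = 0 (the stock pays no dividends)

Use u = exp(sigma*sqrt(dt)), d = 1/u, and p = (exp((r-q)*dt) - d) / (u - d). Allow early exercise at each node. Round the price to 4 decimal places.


Answer: Price = V(0,0) = 2.4525

Derivation:
dt = T/N = 0.666667
u = exp(sigma*sqrt(dt)) = 1.288030; d = 1/u = 0.776379
p = (exp((r-q)*dt) - d) / (u - d) = 0.526335
Discount per step: exp(-r*dt) = 0.956316
Stock lattice S(k, i) with i counting down-moves:
  k=0: S(0,0) = 10.4900
  k=1: S(1,0) = 13.5114; S(1,1) = 8.1442
  k=2: S(2,0) = 17.4031; S(2,1) = 10.4900; S(2,2) = 6.3230
  k=3: S(3,0) = 22.4158; S(3,1) = 13.5114; S(3,2) = 8.1442; S(3,3) = 4.9091
Terminal payoffs V(N, i) = max(S_T - K, 0):
  V(3,0) = 11.695759; V(3,1) = 2.791435; V(3,2) = 0.000000; V(3,3) = 0.000000
Backward induction: V(k, i) = exp(-r*dt) * [p * V(k+1, i) + (1-p) * V(k+1, i+1)]; then take max(V_cont, immediate exercise) for American.
  V(2,0) = exp(-r*dt) * [p*11.695759 + (1-p)*2.791435] = 7.151424; exercise = 6.683134; V(2,0) = max -> 7.151424
  V(2,1) = exp(-r*dt) * [p*2.791435 + (1-p)*0.000000] = 1.405049; exercise = 0.000000; V(2,1) = max -> 1.405049
  V(2,2) = exp(-r*dt) * [p*0.000000 + (1-p)*0.000000] = 0.000000; exercise = 0.000000; V(2,2) = max -> 0.000000
  V(1,0) = exp(-r*dt) * [p*7.151424 + (1-p)*1.405049] = 4.236069; exercise = 2.791435; V(1,0) = max -> 4.236069
  V(1,1) = exp(-r*dt) * [p*1.405049 + (1-p)*0.000000] = 0.707222; exercise = 0.000000; V(1,1) = max -> 0.707222
  V(0,0) = exp(-r*dt) * [p*4.236069 + (1-p)*0.707222] = 2.452549; exercise = 0.000000; V(0,0) = max -> 2.452549


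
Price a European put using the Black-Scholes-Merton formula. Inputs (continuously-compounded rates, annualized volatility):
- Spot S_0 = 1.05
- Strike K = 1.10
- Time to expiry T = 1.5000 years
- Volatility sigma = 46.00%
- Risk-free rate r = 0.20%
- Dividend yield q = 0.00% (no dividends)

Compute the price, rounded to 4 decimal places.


Answer: Price = 0.2621

Derivation:
d1 = (ln(S/K) + (r - q + 0.5*sigma^2) * T) / (sigma * sqrt(T)) = 0.20444362
d2 = d1 - sigma * sqrt(T) = -0.35893902
exp(-rT) = 0.99700450; exp(-qT) = 1.00000000
P = K * exp(-rT) * N(-d2) - S_0 * exp(-qT) * N(-d1)
N(-d1) = 0.41900342; N(-d2) = 0.64017965
P = 1.1000 * 0.99700450 * 0.64017965 - 1.0500 * 1.00000000 * 0.41900342 = 0.2621


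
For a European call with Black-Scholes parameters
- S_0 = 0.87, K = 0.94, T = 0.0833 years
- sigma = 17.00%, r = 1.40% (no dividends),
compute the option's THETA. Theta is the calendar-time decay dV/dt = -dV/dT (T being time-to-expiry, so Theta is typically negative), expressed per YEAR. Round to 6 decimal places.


d1 = -1.5289278395; d2 = -1.5779927964
phi(d1) = 0.1239659061; exp(-qT) = 1.0000000000; exp(-rT) = 0.9988344797
Theta = -S*exp(-qT)*phi(d1)*sigma/(2*sqrt(T)) - r*K*exp(-rT)*N(d2) + q*S*exp(-qT)*N(d1)
N(d1) = 0.0631411669; N(d2) = 0.0572836324; sqrt(T) = 0.2886173938
Term 1 = -0.8700 * 1.0000000000 * 0.1239659061 * 0.1700 / (2 * 0.2886173938) = -0.0317627383
Term 2 = -0.0140 * 0.9400 * 0.9988344797 * 0.0572836324 = -0.0007529740
Term 3 = 0 (no dividend yield, q = 0)
Theta = -0.0317627383 + (-0.0007529740) + (0.0000000000) = -0.032516

Answer: Theta = -0.032516


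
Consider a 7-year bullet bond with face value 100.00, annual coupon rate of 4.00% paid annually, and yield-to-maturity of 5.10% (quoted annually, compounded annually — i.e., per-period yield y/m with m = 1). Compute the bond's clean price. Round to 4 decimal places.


Coupon per period c = face * coupon_rate / m = 4.000000
Periods per year m = 1; per-period yield y/m = 0.051000
Number of cashflows N = 7
Cashflows (t years, CF_t, discount factor 1/(1+y/m)^(m*t), PV):
  t = 1.0000: CF_t = 4.000000, DF = 0.951475, PV = 3.805899
  t = 2.0000: CF_t = 4.000000, DF = 0.905304, PV = 3.621217
  t = 3.0000: CF_t = 4.000000, DF = 0.861374, PV = 3.445497
  t = 4.0000: CF_t = 4.000000, DF = 0.819576, PV = 3.278303
  t = 5.0000: CF_t = 4.000000, DF = 0.779806, PV = 3.119223
  t = 6.0000: CF_t = 4.000000, DF = 0.741965, PV = 2.967862
  t = 7.0000: CF_t = 104.000000, DF = 0.705961, PV = 73.419991
Price P = sum_t PV_t = 93.657992

Answer: Price = 93.6580


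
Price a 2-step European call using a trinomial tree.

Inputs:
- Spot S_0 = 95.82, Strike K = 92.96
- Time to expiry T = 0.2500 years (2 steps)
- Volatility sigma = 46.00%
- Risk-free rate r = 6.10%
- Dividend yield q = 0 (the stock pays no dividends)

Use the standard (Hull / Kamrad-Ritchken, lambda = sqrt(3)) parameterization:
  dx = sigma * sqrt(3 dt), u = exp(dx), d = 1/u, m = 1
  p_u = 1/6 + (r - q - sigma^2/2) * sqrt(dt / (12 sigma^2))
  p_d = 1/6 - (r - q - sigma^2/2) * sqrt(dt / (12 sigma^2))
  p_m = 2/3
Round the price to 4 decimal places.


dt = T/N = 0.125000; dx = sigma*sqrt(3*dt) = 0.281691
u = exp(dx) = 1.325370; d = 1/u = 0.754507
p_u = 0.156727, p_m = 0.666667, p_d = 0.176607
Discount per step: exp(-r*dt) = 0.992404
Stock lattice S(k, j) with j the centered position index:
  k=0: S(0,+0) = 95.8200
  k=1: S(1,-1) = 72.2968; S(1,+0) = 95.8200; S(1,+1) = 126.9969
  k=2: S(2,-2) = 54.5484; S(2,-1) = 72.2968; S(2,+0) = 95.8200; S(2,+1) = 126.9969; S(2,+2) = 168.3178
Terminal payoffs V(N, j) = max(S_T - K, 0):
  V(2,-2) = 0.000000; V(2,-1) = 0.000000; V(2,+0) = 2.860000; V(2,+1) = 34.036910; V(2,+2) = 75.357836
Backward induction: V(k, j) = exp(-r*dt) * [p_u * V(k+1, j+1) + p_m * V(k+1, j) + p_d * V(k+1, j-1)]
  V(1,-1) = exp(-r*dt) * [p_u*2.860000 + p_m*0.000000 + p_d*0.000000] = 0.444834
  V(1,+0) = exp(-r*dt) * [p_u*34.036910 + p_m*2.860000 + p_d*0.000000] = 7.186156
  V(1,+1) = exp(-r*dt) * [p_u*75.357836 + p_m*34.036910 + p_d*2.860000] = 34.741041
  V(0,+0) = exp(-r*dt) * [p_u*34.741041 + p_m*7.186156 + p_d*0.444834] = 10.235833

Answer: Price = V(0,0) = 10.2358


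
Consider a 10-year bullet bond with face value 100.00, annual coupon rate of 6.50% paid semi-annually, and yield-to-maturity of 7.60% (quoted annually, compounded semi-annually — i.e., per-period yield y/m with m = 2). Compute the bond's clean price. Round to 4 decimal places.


Coupon per period c = face * coupon_rate / m = 3.250000
Periods per year m = 2; per-period yield y/m = 0.038000
Number of cashflows N = 20
Cashflows (t years, CF_t, discount factor 1/(1+y/m)^(m*t), PV):
  t = 0.5000: CF_t = 3.250000, DF = 0.963391, PV = 3.131021
  t = 1.0000: CF_t = 3.250000, DF = 0.928122, PV = 3.016398
  t = 1.5000: CF_t = 3.250000, DF = 0.894145, PV = 2.905971
  t = 2.0000: CF_t = 3.250000, DF = 0.861411, PV = 2.799587
  t = 2.5000: CF_t = 3.250000, DF = 0.829876, PV = 2.697097
  t = 3.0000: CF_t = 3.250000, DF = 0.799495, PV = 2.598360
  t = 3.5000: CF_t = 3.250000, DF = 0.770227, PV = 2.503237
  t = 4.0000: CF_t = 3.250000, DF = 0.742030, PV = 2.411596
  t = 4.5000: CF_t = 3.250000, DF = 0.714865, PV = 2.323310
  t = 5.0000: CF_t = 3.250000, DF = 0.688694, PV = 2.238256
  t = 5.5000: CF_t = 3.250000, DF = 0.663482, PV = 2.156316
  t = 6.0000: CF_t = 3.250000, DF = 0.639193, PV = 2.077376
  t = 6.5000: CF_t = 3.250000, DF = 0.615793, PV = 2.001326
  t = 7.0000: CF_t = 3.250000, DF = 0.593249, PV = 1.928059
  t = 7.5000: CF_t = 3.250000, DF = 0.571531, PV = 1.857475
  t = 8.0000: CF_t = 3.250000, DF = 0.550608, PV = 1.789475
  t = 8.5000: CF_t = 3.250000, DF = 0.530451, PV = 1.723965
  t = 9.0000: CF_t = 3.250000, DF = 0.511031, PV = 1.660852
  t = 9.5000: CF_t = 3.250000, DF = 0.492323, PV = 1.600050
  t = 10.0000: CF_t = 103.250000, DF = 0.474300, PV = 48.971453
Price P = sum_t PV_t = 92.391181

Answer: Price = 92.3912


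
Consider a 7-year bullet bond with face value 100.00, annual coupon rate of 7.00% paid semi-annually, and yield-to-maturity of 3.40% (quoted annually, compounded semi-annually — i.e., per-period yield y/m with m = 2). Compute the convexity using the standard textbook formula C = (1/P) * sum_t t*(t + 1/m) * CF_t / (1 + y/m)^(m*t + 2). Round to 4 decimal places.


Coupon per period c = face * coupon_rate / m = 3.500000
Periods per year m = 2; per-period yield y/m = 0.017000
Number of cashflows N = 14
Cashflows (t years, CF_t, discount factor 1/(1+y/m)^(m*t), PV):
  t = 0.5000: CF_t = 3.500000, DF = 0.983284, PV = 3.441495
  t = 1.0000: CF_t = 3.500000, DF = 0.966848, PV = 3.383967
  t = 1.5000: CF_t = 3.500000, DF = 0.950686, PV = 3.327401
  t = 2.0000: CF_t = 3.500000, DF = 0.934795, PV = 3.271781
  t = 2.5000: CF_t = 3.500000, DF = 0.919169, PV = 3.217091
  t = 3.0000: CF_t = 3.500000, DF = 0.903804, PV = 3.163314
  t = 3.5000: CF_t = 3.500000, DF = 0.888696, PV = 3.110437
  t = 4.0000: CF_t = 3.500000, DF = 0.873841, PV = 3.058443
  t = 4.5000: CF_t = 3.500000, DF = 0.859234, PV = 3.007319
  t = 5.0000: CF_t = 3.500000, DF = 0.844871, PV = 2.957049
  t = 5.5000: CF_t = 3.500000, DF = 0.830748, PV = 2.907619
  t = 6.0000: CF_t = 3.500000, DF = 0.816862, PV = 2.859016
  t = 6.5000: CF_t = 3.500000, DF = 0.803207, PV = 2.811225
  t = 7.0000: CF_t = 103.500000, DF = 0.789781, PV = 81.742329
Price P = sum_t PV_t = 122.258487
Convexity numerator sum_t t*(t + 1/m) * CF_t / (1+y/m)^(m*t + 2):
  t = 0.5000: term = 1.663701
  t = 1.0000: term = 4.907672
  t = 1.5000: term = 9.651272
  t = 2.0000: term = 15.816571
  t = 2.5000: term = 23.328276
  t = 3.0000: term = 32.113654
  t = 3.5000: term = 42.102463
  t = 4.0000: term = 53.226881
  t = 4.5000: term = 65.421437
  t = 5.0000: term = 78.622944
  t = 5.5000: term = 92.770436
  t = 6.0000: term = 107.805101
  t = 6.5000: term = 123.670224
  t = 7.0000: term = 4149.200356
Convexity = (1/P) * sum = 4800.300986 / 122.258487 = 39.263540

Answer: Convexity = 39.2635


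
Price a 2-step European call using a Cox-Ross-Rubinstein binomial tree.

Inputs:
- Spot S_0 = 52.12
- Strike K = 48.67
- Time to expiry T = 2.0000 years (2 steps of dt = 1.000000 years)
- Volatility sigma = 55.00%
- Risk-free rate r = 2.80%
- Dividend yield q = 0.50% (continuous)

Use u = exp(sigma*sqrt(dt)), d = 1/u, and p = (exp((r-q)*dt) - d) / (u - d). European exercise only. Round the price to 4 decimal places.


Answer: Price = V(0,0) = 16.7473

Derivation:
dt = T/N = 1.000000
u = exp(sigma*sqrt(dt)) = 1.733253; d = 1/u = 0.576950
p = (exp((r-q)*dt) - d) / (u - d) = 0.385986
Discount per step: exp(-r*dt) = 0.972388
Stock lattice S(k, i) with i counting down-moves:
  k=0: S(0,0) = 52.1200
  k=1: S(1,0) = 90.3371; S(1,1) = 30.0706
  k=2: S(2,0) = 156.5771; S(2,1) = 52.1200; S(2,2) = 17.3492
Terminal payoffs V(N, i) = max(S_T - K, 0):
  V(2,0) = 107.907133; V(2,1) = 3.450000; V(2,2) = 0.000000
Backward induction: V(k, i) = exp(-r*dt) * [p * V(k+1, i) + (1-p) * V(k+1, i+1)].
  V(1,0) = exp(-r*dt) * [p*107.907133 + (1-p)*3.450000] = 42.560447
  V(1,1) = exp(-r*dt) * [p*3.450000 + (1-p)*0.000000] = 1.294882
  V(0,0) = exp(-r*dt) * [p*42.560447 + (1-p)*1.294882] = 16.747258


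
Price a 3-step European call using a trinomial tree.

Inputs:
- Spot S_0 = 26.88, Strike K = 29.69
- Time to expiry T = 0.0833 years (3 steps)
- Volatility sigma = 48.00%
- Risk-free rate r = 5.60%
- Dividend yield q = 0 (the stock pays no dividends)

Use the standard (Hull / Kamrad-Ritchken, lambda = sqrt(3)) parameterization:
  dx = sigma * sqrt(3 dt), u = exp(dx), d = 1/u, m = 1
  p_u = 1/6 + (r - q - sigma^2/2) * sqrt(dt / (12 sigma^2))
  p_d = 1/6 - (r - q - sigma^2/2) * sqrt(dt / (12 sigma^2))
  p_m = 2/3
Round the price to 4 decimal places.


Answer: Price = V(0,0) = 0.6108

Derivation:
dt = T/N = 0.027767; dx = sigma*sqrt(3*dt) = 0.138536
u = exp(dx) = 1.148591; d = 1/u = 0.870632
p_u = 0.160734, p_m = 0.666667, p_d = 0.172599
Discount per step: exp(-r*dt) = 0.998446
Stock lattice S(k, j) with j the centered position index:
  k=0: S(0,+0) = 26.8800
  k=1: S(1,-1) = 23.4026; S(1,+0) = 26.8800; S(1,+1) = 30.8741
  k=2: S(2,-2) = 20.3750; S(2,-1) = 23.4026; S(2,+0) = 26.8800; S(2,+1) = 30.8741; S(2,+2) = 35.4618
  k=3: S(3,-3) = 17.7391; S(3,-2) = 20.3750; S(3,-1) = 23.4026; S(3,+0) = 26.8800; S(3,+1) = 30.8741; S(3,+2) = 35.4618; S(3,+3) = 40.7311
Terminal payoffs V(N, j) = max(S_T - K, 0):
  V(3,-3) = 0.000000; V(3,-2) = 0.000000; V(3,-1) = 0.000000; V(3,+0) = 0.000000; V(3,+1) = 1.184138; V(3,+2) = 5.771770; V(3,+3) = 11.041085
Backward induction: V(k, j) = exp(-r*dt) * [p_u * V(k+1, j+1) + p_m * V(k+1, j) + p_d * V(k+1, j-1)]
  V(2,-2) = exp(-r*dt) * [p_u*0.000000 + p_m*0.000000 + p_d*0.000000] = 0.000000
  V(2,-1) = exp(-r*dt) * [p_u*0.000000 + p_m*0.000000 + p_d*0.000000] = 0.000000
  V(2,+0) = exp(-r*dt) * [p_u*1.184138 + p_m*0.000000 + p_d*0.000000] = 0.190035
  V(2,+1) = exp(-r*dt) * [p_u*5.771770 + p_m*1.184138 + p_d*0.000000] = 1.714477
  V(2,+2) = exp(-r*dt) * [p_u*11.041085 + p_m*5.771770 + p_d*1.184138] = 5.817852
  V(1,-1) = exp(-r*dt) * [p_u*0.190035 + p_m*0.000000 + p_d*0.000000] = 0.030498
  V(1,+0) = exp(-r*dt) * [p_u*1.714477 + p_m*0.190035 + p_d*0.000000] = 0.401640
  V(1,+1) = exp(-r*dt) * [p_u*5.817852 + p_m*1.714477 + p_d*0.190035] = 2.107631
  V(0,+0) = exp(-r*dt) * [p_u*2.107631 + p_m*0.401640 + p_d*0.030498] = 0.610841


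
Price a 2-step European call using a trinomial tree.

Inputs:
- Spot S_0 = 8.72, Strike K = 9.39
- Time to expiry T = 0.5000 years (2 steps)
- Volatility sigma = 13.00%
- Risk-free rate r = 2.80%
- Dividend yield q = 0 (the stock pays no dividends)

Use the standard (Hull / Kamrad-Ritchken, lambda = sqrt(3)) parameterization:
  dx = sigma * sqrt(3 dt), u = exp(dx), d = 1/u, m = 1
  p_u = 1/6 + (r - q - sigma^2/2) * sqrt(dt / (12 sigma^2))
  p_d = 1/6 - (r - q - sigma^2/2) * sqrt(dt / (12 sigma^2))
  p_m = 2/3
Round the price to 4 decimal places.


dt = T/N = 0.250000; dx = sigma*sqrt(3*dt) = 0.112583
u = exp(dx) = 1.119165; d = 1/u = 0.893523
p_u = 0.188373, p_m = 0.666667, p_d = 0.144961
Discount per step: exp(-r*dt) = 0.993024
Stock lattice S(k, j) with j the centered position index:
  k=0: S(0,+0) = 8.7200
  k=1: S(1,-1) = 7.7915; S(1,+0) = 8.7200; S(1,+1) = 9.7591
  k=2: S(2,-2) = 6.9619; S(2,-1) = 7.7915; S(2,+0) = 8.7200; S(2,+1) = 9.7591; S(2,+2) = 10.9221
Terminal payoffs V(N, j) = max(S_T - K, 0):
  V(2,-2) = 0.000000; V(2,-1) = 0.000000; V(2,+0) = 0.000000; V(2,+1) = 0.369123; V(2,+2) = 1.532074
Backward induction: V(k, j) = exp(-r*dt) * [p_u * V(k+1, j+1) + p_m * V(k+1, j) + p_d * V(k+1, j-1)]
  V(1,-1) = exp(-r*dt) * [p_u*0.000000 + p_m*0.000000 + p_d*0.000000] = 0.000000
  V(1,+0) = exp(-r*dt) * [p_u*0.369123 + p_m*0.000000 + p_d*0.000000] = 0.069048
  V(1,+1) = exp(-r*dt) * [p_u*1.532074 + p_m*0.369123 + p_d*0.000000] = 0.530953
  V(0,+0) = exp(-r*dt) * [p_u*0.530953 + p_m*0.069048 + p_d*0.000000] = 0.145030

Answer: Price = V(0,0) = 0.1450


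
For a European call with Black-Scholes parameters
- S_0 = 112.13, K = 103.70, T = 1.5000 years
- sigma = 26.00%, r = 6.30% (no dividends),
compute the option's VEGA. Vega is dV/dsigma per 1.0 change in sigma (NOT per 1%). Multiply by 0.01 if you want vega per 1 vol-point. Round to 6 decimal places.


Answer: Vega = 42.839287

Derivation:
d1 = 0.7014233126; d2 = 0.3829896460
phi(d1) = 0.3119426679; exp(-qT) = 1.0000000000; exp(-rT) = 0.9098277346
Vega = S * exp(-qT) * phi(d1) * sqrt(T) = 112.1300 * 1.0000000000 * 0.3119426679 * 1.2247448714 = 42.839287


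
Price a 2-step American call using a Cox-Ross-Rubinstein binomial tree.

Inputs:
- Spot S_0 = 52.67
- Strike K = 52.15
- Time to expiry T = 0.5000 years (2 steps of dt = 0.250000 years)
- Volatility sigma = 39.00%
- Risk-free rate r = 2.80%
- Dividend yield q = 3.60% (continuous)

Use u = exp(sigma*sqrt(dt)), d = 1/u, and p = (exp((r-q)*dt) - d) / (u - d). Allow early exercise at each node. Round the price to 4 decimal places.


dt = T/N = 0.250000
u = exp(sigma*sqrt(dt)) = 1.215311; d = 1/u = 0.822835
p = (exp((r-q)*dt) - d) / (u - d) = 0.446313
Discount per step: exp(-r*dt) = 0.993024
Stock lattice S(k, i) with i counting down-moves:
  k=0: S(0,0) = 52.6700
  k=1: S(1,0) = 64.0104; S(1,1) = 43.3387
  k=2: S(2,0) = 77.7926; S(2,1) = 52.6700; S(2,2) = 35.6606
Terminal payoffs V(N, i) = max(S_T - K, 0):
  V(2,0) = 25.642578; V(2,1) = 0.520000; V(2,2) = 0.000000
Backward induction: V(k, i) = exp(-r*dt) * [p * V(k+1, i) + (1-p) * V(k+1, i+1)]; then take max(V_cont, immediate exercise) for American.
  V(1,0) = exp(-r*dt) * [p*25.642578 + (1-p)*0.520000] = 11.650696; exercise = 11.860430; V(1,0) = max -> 11.860430
  V(1,1) = exp(-r*dt) * [p*0.520000 + (1-p)*0.000000] = 0.230464; exercise = 0.000000; V(1,1) = max -> 0.230464
  V(0,0) = exp(-r*dt) * [p*11.860430 + (1-p)*0.230464] = 5.383255; exercise = 0.520000; V(0,0) = max -> 5.383255

Answer: Price = V(0,0) = 5.3833


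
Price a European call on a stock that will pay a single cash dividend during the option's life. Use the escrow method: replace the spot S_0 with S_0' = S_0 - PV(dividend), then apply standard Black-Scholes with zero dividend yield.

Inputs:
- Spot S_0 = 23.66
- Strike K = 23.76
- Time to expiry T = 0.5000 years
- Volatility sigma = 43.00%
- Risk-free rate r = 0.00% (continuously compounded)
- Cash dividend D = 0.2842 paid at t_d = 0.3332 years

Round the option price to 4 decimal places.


PV(D) = D * exp(-r * t_d) = 0.2842 * 1.00000000 = 0.28420000
S_0' = S_0 - PV(D) = 23.6600 - 0.28420000 = 23.37580000
d1 = (ln(S_0'/K) + (r + sigma^2/2)*T) / (sigma*sqrt(T)) = 0.09841218
d2 = d1 - sigma*sqrt(T) = -0.20564374
exp(-rT) = 1.00000000
N(d1) = 0.53919750; N(d2) = 0.41853460
C = S_0' * N(d1) - K * exp(-rT) * N(d2) = 23.37580000 * 0.53919750 - 23.7600 * 1.00000000 * 0.41853460 = 2.6598

Answer: Price = 2.6598


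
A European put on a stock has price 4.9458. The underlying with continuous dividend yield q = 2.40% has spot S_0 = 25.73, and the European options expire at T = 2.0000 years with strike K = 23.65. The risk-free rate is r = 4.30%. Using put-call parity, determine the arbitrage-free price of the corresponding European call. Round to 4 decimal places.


Put-call parity: C - P = S_0 * exp(-qT) - K * exp(-rT).
S_0 * exp(-qT) = 25.7300 * 0.95313379 = 24.52413234
K * exp(-rT) = 23.6500 * 0.91759423 = 21.70110357
C = P + S*exp(-qT) - K*exp(-rT)
C = 4.9458 + 24.52413234 - 21.70110357 = 7.7688

Answer: Call price = 7.7688


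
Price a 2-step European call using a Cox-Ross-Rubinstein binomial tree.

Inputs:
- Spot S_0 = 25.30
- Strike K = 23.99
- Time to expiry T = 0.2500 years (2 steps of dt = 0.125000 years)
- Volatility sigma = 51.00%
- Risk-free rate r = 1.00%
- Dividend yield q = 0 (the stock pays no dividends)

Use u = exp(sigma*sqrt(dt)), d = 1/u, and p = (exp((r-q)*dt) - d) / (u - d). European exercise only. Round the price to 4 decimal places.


dt = T/N = 0.125000
u = exp(sigma*sqrt(dt)) = 1.197591; d = 1/u = 0.835009
p = (exp((r-q)*dt) - d) / (u - d) = 0.458493
Discount per step: exp(-r*dt) = 0.998751
Stock lattice S(k, i) with i counting down-moves:
  k=0: S(0,0) = 25.3000
  k=1: S(1,0) = 30.2991; S(1,1) = 21.1257
  k=2: S(2,0) = 36.2859; S(2,1) = 25.3000; S(2,2) = 17.6402
Terminal payoffs V(N, i) = max(S_T - K, 0):
  V(2,0) = 12.295886; V(2,1) = 1.310000; V(2,2) = 0.000000
Backward induction: V(k, i) = exp(-r*dt) * [p * V(k+1, i) + (1-p) * V(k+1, i+1)].
  V(1,0) = exp(-r*dt) * [p*12.295886 + (1-p)*1.310000] = 6.339027
  V(1,1) = exp(-r*dt) * [p*1.310000 + (1-p)*0.000000] = 0.599876
  V(0,0) = exp(-r*dt) * [p*6.339027 + (1-p)*0.599876] = 3.227202

Answer: Price = V(0,0) = 3.2272


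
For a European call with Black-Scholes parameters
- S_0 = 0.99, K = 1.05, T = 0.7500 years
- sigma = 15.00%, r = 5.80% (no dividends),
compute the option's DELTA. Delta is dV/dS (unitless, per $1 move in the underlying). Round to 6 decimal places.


d1 = -0.0531393190; d2 = -0.1830431295
phi(d1) = 0.3983794138; exp(-qT) = 1.0000000000; exp(-rT) = 0.9574325541
N(d1) = 0.4788104518
Delta = exp(-qT) * N(d1) = 1.0000000000 * 0.4788104518 = 0.478810

Answer: Delta = 0.478810


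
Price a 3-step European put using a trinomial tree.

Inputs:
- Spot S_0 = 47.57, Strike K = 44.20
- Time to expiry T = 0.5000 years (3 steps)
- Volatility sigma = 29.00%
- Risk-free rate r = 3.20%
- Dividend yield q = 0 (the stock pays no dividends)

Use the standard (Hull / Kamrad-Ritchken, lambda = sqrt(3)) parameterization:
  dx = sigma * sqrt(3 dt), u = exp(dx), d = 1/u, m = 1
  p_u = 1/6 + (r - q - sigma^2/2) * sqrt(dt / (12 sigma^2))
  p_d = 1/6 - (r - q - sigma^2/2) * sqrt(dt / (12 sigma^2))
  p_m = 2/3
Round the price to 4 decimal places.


dt = T/N = 0.166667; dx = sigma*sqrt(3*dt) = 0.205061
u = exp(dx) = 1.227600; d = 1/u = 0.814598
p_u = 0.162583, p_m = 0.666667, p_d = 0.170751
Discount per step: exp(-r*dt) = 0.994681
Stock lattice S(k, j) with j the centered position index:
  k=0: S(0,+0) = 47.5700
  k=1: S(1,-1) = 38.7504; S(1,+0) = 47.5700; S(1,+1) = 58.3969
  k=2: S(2,-2) = 31.5660; S(2,-1) = 38.7504; S(2,+0) = 47.5700; S(2,+1) = 58.3969; S(2,+2) = 71.6881
  k=3: S(3,-3) = 25.7136; S(3,-2) = 31.5660; S(3,-1) = 38.7504; S(3,+0) = 47.5700; S(3,+1) = 58.3969; S(3,+2) = 71.6881; S(3,+3) = 88.0043
Terminal payoffs V(N, j) = max(K - S_T, 0):
  V(3,-3) = 18.486416; V(3,-2) = 12.634007; V(3,-1) = 5.449590; V(3,+0) = 0.000000; V(3,+1) = 0.000000; V(3,+2) = 0.000000; V(3,+3) = 0.000000
Backward induction: V(k, j) = exp(-r*dt) * [p_u * V(k+1, j+1) + p_m * V(k+1, j) + p_d * V(k+1, j-1)]
  V(2,-2) = exp(-r*dt) * [p_u*5.449590 + p_m*12.634007 + p_d*18.486416] = 12.398945
  V(2,-1) = exp(-r*dt) * [p_u*0.000000 + p_m*5.449590 + p_d*12.634007] = 5.759527
  V(2,+0) = exp(-r*dt) * [p_u*0.000000 + p_m*0.000000 + p_d*5.449590] = 0.925572
  V(2,+1) = exp(-r*dt) * [p_u*0.000000 + p_m*0.000000 + p_d*0.000000] = 0.000000
  V(2,+2) = exp(-r*dt) * [p_u*0.000000 + p_m*0.000000 + p_d*0.000000] = 0.000000
  V(1,-1) = exp(-r*dt) * [p_u*0.925572 + p_m*5.759527 + p_d*12.398945] = 6.074811
  V(1,+0) = exp(-r*dt) * [p_u*0.000000 + p_m*0.925572 + p_d*5.759527] = 1.591979
  V(1,+1) = exp(-r*dt) * [p_u*0.000000 + p_m*0.000000 + p_d*0.925572] = 0.157202
  V(0,+0) = exp(-r*dt) * [p_u*0.157202 + p_m*1.591979 + p_d*6.074811] = 2.112858

Answer: Price = V(0,0) = 2.1129


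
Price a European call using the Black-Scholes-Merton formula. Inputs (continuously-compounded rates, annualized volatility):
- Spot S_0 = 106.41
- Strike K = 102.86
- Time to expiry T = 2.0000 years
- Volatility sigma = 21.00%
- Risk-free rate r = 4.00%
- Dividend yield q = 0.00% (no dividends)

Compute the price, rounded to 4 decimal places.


d1 = (ln(S/K) + (r - q + 0.5*sigma^2) * T) / (sigma * sqrt(T)) = 0.53211710
d2 = d1 - sigma * sqrt(T) = 0.23513226
exp(-rT) = 0.92311635; exp(-qT) = 1.00000000
C = S_0 * exp(-qT) * N(d1) - K * exp(-rT) * N(d2)
N(d1) = 0.70267755; N(d2) = 0.59294696
C = 106.4100 * 1.00000000 * 0.70267755 - 102.8600 * 0.92311635 * 0.59294696 = 18.4706

Answer: Price = 18.4706


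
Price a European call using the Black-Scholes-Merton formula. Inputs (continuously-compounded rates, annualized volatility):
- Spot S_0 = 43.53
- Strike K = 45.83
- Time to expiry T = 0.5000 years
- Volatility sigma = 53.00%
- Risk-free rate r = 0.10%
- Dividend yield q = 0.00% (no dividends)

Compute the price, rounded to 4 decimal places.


d1 = (ln(S/K) + (r - q + 0.5*sigma^2) * T) / (sigma * sqrt(T)) = 0.05132917
d2 = d1 - sigma * sqrt(T) = -0.32343743
exp(-rT) = 0.99950012; exp(-qT) = 1.00000000
C = S_0 * exp(-qT) * N(d1) - K * exp(-rT) * N(d2)
N(d1) = 0.52046839; N(d2) = 0.37318199
C = 43.5300 * 1.00000000 * 0.52046839 - 45.8300 * 0.99950012 * 0.37318199 = 5.5616

Answer: Price = 5.5616
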